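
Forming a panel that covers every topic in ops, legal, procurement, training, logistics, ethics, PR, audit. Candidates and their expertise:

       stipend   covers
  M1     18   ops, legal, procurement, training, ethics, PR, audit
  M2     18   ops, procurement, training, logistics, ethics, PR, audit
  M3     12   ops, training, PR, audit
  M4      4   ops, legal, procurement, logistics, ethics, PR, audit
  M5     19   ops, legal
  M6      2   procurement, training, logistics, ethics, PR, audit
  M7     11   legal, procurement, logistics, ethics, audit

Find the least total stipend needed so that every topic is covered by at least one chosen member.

M4, M6 cover every topic at stipend 4 + 2 = 6.
Any cover uses at least 2 members; among all covering selections none totals below 6.

6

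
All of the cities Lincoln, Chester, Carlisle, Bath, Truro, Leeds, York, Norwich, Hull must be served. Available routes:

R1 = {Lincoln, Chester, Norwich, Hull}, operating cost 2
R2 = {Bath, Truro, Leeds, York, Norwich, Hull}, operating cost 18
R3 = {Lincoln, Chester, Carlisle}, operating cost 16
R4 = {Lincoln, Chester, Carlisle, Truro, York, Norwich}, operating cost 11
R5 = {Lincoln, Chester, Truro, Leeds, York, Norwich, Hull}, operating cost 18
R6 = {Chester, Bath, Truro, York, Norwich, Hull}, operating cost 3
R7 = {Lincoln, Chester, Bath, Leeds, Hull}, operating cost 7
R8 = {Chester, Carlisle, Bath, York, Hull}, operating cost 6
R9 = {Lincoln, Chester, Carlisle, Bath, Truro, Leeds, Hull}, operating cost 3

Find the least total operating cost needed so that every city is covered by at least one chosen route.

6

R6, R9 cover every city at operating cost 3 + 3 = 6.
Any cover uses at least 2 routes; among all covering selections none totals below 6.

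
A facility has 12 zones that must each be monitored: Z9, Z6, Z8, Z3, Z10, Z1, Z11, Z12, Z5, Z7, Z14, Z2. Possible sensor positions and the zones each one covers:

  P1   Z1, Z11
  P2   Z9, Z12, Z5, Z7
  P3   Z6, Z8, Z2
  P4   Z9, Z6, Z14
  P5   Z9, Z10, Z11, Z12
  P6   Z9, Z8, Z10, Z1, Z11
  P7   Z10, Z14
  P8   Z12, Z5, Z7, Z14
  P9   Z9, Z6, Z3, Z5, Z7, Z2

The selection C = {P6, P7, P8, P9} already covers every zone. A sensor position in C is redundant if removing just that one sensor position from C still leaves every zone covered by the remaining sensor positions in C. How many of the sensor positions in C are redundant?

1

Drop P6: Z8, Z1, Z11 uncovered — not redundant.
Drop P7: the rest still cover every zone — redundant.
Drop P8: Z12 uncovered — not redundant.
Drop P9: Z6, Z3, Z2 uncovered — not redundant.
1 redundant: P7.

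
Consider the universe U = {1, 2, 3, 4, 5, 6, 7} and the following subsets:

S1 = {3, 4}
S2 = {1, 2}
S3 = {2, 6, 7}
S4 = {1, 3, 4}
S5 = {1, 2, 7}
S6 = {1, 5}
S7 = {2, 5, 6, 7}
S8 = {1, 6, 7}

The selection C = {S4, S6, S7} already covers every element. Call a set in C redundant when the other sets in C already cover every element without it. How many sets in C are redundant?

Drop S4: 3, 4 uncovered — not redundant.
Drop S6: the rest still cover every element — redundant.
Drop S7: 2, 6, 7 uncovered — not redundant.
1 redundant: S6.

1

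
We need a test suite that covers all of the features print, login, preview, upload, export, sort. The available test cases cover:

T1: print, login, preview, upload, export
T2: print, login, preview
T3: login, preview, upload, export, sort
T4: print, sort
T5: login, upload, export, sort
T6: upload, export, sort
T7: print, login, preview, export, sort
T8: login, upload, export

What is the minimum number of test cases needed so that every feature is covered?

T1, T3 together cover {print, login, preview, upload, export, sort} — every feature.
No single test case contains all 6 features, so 2 is optimal.

2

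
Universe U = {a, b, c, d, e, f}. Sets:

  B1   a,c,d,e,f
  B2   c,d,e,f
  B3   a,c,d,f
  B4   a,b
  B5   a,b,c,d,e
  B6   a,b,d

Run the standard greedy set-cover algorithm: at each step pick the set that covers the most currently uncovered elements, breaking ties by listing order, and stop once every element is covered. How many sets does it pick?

Pick 1: B1 covers 5 new elements (a, c, d, e, f).
Pick 2: B4 covers 1 new elements (b).
Greedy uses 2 sets.

2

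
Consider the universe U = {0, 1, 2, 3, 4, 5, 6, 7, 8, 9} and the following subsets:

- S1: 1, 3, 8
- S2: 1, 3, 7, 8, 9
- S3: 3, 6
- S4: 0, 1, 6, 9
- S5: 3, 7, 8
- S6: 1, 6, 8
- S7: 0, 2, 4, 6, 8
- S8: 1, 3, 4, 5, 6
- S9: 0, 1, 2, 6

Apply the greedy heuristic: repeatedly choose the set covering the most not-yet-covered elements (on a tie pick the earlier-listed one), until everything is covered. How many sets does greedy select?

Pick 1: S2 covers 5 new elements (1, 3, 7, 8, 9).
Pick 2: S7 covers 4 new elements (0, 2, 4, 6).
Pick 3: S8 covers 1 new elements (5).
Greedy uses 3 sets.

3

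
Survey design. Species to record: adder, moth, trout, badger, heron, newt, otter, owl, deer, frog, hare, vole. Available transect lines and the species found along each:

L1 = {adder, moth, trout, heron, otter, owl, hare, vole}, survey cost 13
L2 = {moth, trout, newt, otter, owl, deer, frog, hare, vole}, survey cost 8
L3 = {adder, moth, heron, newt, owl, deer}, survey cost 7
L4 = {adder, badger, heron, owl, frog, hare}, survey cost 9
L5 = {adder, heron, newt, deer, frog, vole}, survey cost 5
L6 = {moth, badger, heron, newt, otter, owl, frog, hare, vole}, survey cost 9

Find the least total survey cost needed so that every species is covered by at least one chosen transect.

17

L2, L4 cover every species at survey cost 8 + 9 = 17.
Any cover uses at least 2 transects; among all covering selections none totals below 17.
Greedy by coverage-per-survey cost would pick L5, L2, L4 for 22 — worse than the optimum 17.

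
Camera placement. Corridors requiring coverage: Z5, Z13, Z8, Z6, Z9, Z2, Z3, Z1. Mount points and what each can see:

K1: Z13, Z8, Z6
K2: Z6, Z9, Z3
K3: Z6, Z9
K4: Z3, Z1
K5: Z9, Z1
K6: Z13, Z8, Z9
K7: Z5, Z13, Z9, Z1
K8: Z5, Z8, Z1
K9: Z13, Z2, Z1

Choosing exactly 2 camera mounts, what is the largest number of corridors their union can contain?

Choosing K1, K7 covers {Z5, Z13, Z8, Z6, Z9, Z1} — 6 corridors.
No choice of 2 camera mounts does better; here Z2, Z3 are left uncovered.

6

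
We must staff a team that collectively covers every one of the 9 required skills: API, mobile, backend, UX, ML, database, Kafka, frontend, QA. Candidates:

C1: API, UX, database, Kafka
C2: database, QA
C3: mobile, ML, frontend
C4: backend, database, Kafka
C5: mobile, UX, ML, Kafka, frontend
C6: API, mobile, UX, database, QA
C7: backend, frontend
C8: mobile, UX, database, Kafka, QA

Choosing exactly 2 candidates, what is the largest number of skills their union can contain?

Choosing C5, C6 covers {API, mobile, UX, ML, database, Kafka, frontend, QA} — 8 skills.
No choice of 2 candidates does better; here backend is left uncovered.

8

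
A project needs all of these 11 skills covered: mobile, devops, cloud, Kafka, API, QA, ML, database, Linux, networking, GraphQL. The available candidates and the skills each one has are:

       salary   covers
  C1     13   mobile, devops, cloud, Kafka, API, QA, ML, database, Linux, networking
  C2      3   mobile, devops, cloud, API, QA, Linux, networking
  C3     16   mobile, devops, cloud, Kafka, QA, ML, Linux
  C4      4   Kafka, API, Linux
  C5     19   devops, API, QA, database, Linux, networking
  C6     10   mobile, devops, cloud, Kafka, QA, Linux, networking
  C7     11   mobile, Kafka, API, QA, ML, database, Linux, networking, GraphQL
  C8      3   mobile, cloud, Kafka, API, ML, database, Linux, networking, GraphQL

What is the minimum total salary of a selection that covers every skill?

C2, C8 cover every skill at salary 3 + 3 = 6.
Any cover uses at least 2 candidates; among all covering selections none totals below 6.

6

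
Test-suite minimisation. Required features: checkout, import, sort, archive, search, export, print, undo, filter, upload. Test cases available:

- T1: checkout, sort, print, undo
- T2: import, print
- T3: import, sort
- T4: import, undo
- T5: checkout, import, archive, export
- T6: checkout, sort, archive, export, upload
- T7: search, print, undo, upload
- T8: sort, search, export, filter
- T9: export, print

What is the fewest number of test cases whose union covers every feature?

3

T5, T7, T8 together cover {checkout, import, sort, archive, search, export, print, undo, filter, upload} — every feature.
No 2 of the 9 test cases cover everything (all 36 pairs fall short), so 3 is minimum.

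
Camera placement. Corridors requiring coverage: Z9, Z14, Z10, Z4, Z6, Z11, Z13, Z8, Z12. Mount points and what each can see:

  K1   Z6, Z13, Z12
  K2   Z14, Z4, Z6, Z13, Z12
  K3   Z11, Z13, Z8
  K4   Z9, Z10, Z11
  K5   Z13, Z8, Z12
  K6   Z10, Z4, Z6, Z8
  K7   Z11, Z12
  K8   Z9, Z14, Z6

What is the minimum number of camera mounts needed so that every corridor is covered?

3

K2, K3, K4 together cover {Z9, Z14, Z10, Z4, Z6, Z11, Z13, Z8, Z12} — every corridor.
No 2 of the 8 camera mounts cover everything (all 28 pairs fall short), so 3 is minimum.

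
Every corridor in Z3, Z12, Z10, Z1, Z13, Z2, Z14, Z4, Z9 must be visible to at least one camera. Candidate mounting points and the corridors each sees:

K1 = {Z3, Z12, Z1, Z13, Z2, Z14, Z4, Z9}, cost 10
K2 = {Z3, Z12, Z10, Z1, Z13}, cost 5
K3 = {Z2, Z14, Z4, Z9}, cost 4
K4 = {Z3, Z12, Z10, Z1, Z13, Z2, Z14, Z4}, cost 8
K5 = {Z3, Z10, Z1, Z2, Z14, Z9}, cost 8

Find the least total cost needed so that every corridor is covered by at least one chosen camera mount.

K2, K3 cover every corridor at cost 5 + 4 = 9.
Any cover uses at least 2 camera mounts; among all covering selections none totals below 9.

9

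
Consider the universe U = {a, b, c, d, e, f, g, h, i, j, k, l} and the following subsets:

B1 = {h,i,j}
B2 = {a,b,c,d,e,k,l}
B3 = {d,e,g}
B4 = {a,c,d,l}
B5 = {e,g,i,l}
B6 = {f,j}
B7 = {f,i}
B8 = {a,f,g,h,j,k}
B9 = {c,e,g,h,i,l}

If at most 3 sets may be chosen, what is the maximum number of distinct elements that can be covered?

Choosing B1, B2, B8 covers {a, b, c, d, e, f, g, h, i, j, k, l} — 12 elements.
That is all 12 elements.

12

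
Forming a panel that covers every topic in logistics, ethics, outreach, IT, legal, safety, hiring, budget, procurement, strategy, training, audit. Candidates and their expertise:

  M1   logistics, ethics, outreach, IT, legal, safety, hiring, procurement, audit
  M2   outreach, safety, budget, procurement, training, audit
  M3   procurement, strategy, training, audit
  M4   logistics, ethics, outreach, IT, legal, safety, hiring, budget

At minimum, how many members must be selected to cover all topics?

M3, M4 together cover {logistics, ethics, outreach, IT, legal, safety, hiring, budget, procurement, strategy, training, audit} — every topic.
No single member contains all 12 topics, so 2 is optimal.
Greedy (largest uncovered first) would take M1, M2, M3 — 3 members — but 2 suffice.

2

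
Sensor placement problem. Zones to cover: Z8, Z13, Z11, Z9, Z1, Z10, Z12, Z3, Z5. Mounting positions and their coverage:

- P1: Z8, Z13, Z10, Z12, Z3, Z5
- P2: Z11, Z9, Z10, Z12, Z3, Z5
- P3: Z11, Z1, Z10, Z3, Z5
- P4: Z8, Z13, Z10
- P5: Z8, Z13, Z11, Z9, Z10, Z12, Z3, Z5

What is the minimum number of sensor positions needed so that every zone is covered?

P3, P5 together cover {Z8, Z13, Z11, Z9, Z1, Z10, Z12, Z3, Z5} — every zone.
No single sensor position contains all 9 zones, so 2 is optimal.

2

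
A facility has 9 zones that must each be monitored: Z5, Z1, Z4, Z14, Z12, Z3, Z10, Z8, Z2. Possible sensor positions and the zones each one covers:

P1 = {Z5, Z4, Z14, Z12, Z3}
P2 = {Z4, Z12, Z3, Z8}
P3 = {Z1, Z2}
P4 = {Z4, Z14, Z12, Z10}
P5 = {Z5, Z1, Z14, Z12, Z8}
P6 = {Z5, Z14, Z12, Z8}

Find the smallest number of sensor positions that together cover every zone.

P1, P2, P3, P4 together cover {Z5, Z1, Z4, Z14, Z12, Z3, Z10, Z8, Z2} — every zone.
No 3 of the 6 sensor positions cover everything (all 20 triples fall short), so 4 is minimum.

4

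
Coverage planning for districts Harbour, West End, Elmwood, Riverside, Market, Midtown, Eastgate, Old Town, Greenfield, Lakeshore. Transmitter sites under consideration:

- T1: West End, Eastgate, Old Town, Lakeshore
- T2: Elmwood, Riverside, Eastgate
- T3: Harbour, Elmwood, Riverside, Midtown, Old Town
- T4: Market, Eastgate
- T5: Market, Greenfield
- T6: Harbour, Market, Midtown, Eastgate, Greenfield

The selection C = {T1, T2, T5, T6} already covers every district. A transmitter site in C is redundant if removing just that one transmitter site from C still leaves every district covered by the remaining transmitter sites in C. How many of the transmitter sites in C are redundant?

1

Drop T1: West End, Old Town, Lakeshore uncovered — not redundant.
Drop T2: Elmwood, Riverside uncovered — not redundant.
Drop T5: the rest still cover every district — redundant.
Drop T6: Harbour, Midtown uncovered — not redundant.
1 redundant: T5.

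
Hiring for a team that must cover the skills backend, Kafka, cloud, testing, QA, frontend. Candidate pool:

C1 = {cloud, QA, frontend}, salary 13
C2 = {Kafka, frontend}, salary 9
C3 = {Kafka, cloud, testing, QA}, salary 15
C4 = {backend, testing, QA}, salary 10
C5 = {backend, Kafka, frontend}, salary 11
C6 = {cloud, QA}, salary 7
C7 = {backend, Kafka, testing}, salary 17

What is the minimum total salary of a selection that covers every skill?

26

C3, C5 cover every skill at salary 15 + 11 = 26.
Any cover uses at least 2 candidates; among all covering selections none totals below 26.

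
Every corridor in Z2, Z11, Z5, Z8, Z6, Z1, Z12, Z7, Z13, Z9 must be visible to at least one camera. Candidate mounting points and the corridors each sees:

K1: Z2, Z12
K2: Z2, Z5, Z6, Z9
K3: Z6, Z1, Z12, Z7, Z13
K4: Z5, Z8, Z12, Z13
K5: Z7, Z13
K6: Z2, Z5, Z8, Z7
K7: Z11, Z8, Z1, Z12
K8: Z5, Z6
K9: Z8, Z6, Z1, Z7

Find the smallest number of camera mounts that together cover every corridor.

K2, K3, K7 together cover {Z2, Z11, Z5, Z8, Z6, Z1, Z12, Z7, Z13, Z9} — every corridor.
No 2 of the 9 camera mounts cover everything (all 36 pairs fall short), so 3 is minimum.

3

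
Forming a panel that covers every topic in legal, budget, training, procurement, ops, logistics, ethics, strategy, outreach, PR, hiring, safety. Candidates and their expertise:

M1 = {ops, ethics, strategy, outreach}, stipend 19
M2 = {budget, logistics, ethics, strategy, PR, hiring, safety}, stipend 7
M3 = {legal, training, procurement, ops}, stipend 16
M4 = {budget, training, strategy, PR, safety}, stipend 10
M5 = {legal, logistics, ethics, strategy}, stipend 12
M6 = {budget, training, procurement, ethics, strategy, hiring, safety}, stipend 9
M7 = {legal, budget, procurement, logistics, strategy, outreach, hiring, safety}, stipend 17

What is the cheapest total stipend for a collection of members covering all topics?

40

M2, M3, M7 cover every topic at stipend 7 + 16 + 17 = 40.
Any cover uses at least 3 members; among all covering selections none totals below 40.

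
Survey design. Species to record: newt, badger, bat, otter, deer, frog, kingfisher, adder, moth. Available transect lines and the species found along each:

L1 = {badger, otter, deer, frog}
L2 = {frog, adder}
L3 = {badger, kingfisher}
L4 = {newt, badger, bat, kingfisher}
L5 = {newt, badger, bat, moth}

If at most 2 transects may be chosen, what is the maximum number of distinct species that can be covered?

Choosing L1, L4 covers {newt, badger, bat, otter, deer, frog, kingfisher} — 7 species.
No choice of 2 transects does better; here adder, moth are left uncovered.

7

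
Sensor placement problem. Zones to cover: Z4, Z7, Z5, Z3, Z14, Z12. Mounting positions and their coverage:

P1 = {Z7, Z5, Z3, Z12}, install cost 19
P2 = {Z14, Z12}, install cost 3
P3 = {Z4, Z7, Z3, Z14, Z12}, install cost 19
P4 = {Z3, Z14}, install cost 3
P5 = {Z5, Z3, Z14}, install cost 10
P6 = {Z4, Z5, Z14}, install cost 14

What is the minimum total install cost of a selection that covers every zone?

P3, P5 cover every zone at install cost 19 + 10 = 29.
Any cover uses at least 2 sensor positions; among all covering selections none totals below 29.
Greedy by coverage-per-install cost would pick P2, P4, P6, P1 for 39 — worse than the optimum 29.

29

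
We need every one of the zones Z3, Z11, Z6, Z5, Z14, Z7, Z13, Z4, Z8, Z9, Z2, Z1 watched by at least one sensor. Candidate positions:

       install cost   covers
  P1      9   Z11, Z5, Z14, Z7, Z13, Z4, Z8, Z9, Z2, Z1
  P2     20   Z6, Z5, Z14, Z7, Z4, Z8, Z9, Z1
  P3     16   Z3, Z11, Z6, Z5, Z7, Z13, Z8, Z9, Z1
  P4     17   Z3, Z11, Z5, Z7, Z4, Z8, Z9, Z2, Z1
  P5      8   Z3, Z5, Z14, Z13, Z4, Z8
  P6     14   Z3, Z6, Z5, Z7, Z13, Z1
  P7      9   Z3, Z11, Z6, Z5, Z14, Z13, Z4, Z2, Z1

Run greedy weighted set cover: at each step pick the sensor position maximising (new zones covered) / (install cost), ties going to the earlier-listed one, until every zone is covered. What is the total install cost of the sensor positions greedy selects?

18

Pick 1: P1 adds 10 new (Z11, Z5, Z14, Z7, Z13, Z4, Z8, Z9, Z2, Z1) at install cost 9 (ratio 10/9).
Pick 2: P7 adds 2 new (Z3, Z6) at install cost 9 (ratio 2/9).
Greedy total install cost: 9 + 9 = 18.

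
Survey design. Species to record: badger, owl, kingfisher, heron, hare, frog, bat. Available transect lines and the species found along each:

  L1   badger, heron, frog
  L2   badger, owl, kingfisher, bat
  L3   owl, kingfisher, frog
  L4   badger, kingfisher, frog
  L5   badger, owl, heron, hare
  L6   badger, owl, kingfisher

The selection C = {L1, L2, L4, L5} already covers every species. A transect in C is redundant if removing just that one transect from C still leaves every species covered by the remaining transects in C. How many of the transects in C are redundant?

Drop L1: the rest still cover every species — redundant.
Drop L2: bat uncovered — not redundant.
Drop L4: the rest still cover every species — redundant.
Drop L5: hare uncovered — not redundant.
2 redundant: L1, L4.

2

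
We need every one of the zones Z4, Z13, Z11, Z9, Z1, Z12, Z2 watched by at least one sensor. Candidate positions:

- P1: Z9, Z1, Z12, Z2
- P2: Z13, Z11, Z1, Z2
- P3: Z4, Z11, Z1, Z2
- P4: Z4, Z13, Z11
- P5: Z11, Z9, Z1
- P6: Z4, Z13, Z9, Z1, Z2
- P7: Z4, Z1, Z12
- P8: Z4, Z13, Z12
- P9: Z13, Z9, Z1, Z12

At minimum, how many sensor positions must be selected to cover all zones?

2

P1, P4 together cover {Z4, Z13, Z11, Z9, Z1, Z12, Z2} — every zone.
No single sensor position contains all 7 zones, so 2 is optimal.
Greedy (largest uncovered first) would take P6, P1, P2 — 3 sensor positions — but 2 suffice.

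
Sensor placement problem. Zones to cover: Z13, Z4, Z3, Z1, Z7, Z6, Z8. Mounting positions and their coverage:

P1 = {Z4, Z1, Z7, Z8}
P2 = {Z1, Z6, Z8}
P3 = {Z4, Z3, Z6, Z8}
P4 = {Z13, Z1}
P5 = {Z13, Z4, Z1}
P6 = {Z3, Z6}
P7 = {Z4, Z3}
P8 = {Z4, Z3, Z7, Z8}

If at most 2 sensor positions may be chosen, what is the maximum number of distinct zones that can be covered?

Choosing P1, P3 covers {Z4, Z3, Z1, Z7, Z6, Z8} — 6 zones.
No choice of 2 sensor positions does better; here Z13 is left uncovered.

6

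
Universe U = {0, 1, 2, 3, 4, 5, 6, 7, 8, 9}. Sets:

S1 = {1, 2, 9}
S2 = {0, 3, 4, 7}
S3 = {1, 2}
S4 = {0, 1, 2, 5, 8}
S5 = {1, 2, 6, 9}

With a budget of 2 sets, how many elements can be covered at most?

Choosing S2, S4 covers {0, 1, 2, 3, 4, 5, 7, 8} — 8 elements.
No choice of 2 sets does better; here 6, 9 are left uncovered.

8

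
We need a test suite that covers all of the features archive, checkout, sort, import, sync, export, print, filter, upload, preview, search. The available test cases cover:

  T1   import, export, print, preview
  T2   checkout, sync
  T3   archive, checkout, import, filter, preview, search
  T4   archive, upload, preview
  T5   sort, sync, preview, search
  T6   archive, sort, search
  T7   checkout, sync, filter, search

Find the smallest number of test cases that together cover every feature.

T1, T3, T4, T5 together cover {archive, checkout, sort, import, sync, export, print, filter, upload, preview, search} — every feature.
No 3 of the 7 test cases cover everything (all 35 triples fall short), so 4 is minimum.

4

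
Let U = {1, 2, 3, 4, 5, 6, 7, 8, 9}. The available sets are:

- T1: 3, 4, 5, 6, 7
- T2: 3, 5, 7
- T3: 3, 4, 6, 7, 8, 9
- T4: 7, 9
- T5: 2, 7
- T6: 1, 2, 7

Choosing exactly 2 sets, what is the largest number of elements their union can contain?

8

Choosing T3, T6 covers {1, 2, 3, 4, 6, 7, 8, 9} — 8 elements.
No choice of 2 sets does better; here 5 is left uncovered.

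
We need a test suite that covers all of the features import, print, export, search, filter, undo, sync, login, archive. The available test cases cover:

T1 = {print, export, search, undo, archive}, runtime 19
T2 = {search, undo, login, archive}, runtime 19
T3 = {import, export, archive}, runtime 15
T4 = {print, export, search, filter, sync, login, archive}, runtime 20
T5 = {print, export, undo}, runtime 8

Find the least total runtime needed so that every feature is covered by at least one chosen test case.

43

T3, T4, T5 cover every feature at runtime 15 + 20 + 8 = 43.
Any cover uses at least 3 test cases; among all covering selections none totals below 43.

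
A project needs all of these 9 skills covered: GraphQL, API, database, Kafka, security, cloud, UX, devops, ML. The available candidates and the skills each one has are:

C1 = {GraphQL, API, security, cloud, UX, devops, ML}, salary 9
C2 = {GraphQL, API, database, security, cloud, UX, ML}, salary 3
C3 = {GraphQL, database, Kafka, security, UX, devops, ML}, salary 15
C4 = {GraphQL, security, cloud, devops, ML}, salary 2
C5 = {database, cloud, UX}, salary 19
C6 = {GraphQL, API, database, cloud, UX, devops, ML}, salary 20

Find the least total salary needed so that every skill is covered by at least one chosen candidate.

C2, C3 cover every skill at salary 3 + 15 = 18.
Any cover uses at least 2 candidates; among all covering selections none totals below 18.
Greedy by coverage-per-salary would pick C4, C2, C3 for 20 — worse than the optimum 18.

18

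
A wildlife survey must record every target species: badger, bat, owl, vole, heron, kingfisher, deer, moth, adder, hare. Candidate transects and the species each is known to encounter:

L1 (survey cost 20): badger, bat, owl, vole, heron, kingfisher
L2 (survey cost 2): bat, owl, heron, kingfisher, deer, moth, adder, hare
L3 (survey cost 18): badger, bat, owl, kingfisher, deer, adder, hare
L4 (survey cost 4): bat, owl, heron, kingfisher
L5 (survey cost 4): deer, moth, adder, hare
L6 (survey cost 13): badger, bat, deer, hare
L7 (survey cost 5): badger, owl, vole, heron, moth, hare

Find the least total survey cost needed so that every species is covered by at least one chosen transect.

L2, L7 cover every species at survey cost 2 + 5 = 7.
Any cover uses at least 2 transects; among all covering selections none totals below 7.

7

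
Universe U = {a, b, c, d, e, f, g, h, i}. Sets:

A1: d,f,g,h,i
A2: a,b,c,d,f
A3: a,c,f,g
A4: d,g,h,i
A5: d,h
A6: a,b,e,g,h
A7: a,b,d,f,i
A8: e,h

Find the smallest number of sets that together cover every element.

3

A1, A2, A6 together cover {a, b, c, d, e, f, g, h, i} — every element.
No 2 of the 8 sets cover everything (all 28 pairs fall short), so 3 is minimum.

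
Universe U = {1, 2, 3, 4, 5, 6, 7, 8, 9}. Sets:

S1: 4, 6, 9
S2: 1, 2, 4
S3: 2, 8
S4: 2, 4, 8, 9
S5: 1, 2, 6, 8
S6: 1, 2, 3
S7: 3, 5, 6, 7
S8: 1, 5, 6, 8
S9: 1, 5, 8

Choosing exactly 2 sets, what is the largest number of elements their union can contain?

Choosing S4, S7 covers {2, 3, 4, 5, 6, 7, 8, 9} — 8 elements.
No choice of 2 sets does better; here 1 is left uncovered.

8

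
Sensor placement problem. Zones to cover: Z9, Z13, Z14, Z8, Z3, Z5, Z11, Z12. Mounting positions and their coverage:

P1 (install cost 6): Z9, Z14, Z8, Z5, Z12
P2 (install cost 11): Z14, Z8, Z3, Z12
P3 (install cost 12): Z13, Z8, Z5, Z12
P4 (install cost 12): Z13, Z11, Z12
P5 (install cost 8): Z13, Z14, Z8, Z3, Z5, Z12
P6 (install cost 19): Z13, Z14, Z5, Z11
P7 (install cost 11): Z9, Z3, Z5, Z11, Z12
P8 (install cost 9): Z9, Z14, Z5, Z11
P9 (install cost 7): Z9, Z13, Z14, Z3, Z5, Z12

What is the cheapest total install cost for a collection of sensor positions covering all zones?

P5, P8 cover every zone at install cost 8 + 9 = 17.
Any cover uses at least 2 sensor positions; among all covering selections none totals below 17.
Greedy by coverage-per-install cost would pick P9, P1, P8 for 22 — worse than the optimum 17.

17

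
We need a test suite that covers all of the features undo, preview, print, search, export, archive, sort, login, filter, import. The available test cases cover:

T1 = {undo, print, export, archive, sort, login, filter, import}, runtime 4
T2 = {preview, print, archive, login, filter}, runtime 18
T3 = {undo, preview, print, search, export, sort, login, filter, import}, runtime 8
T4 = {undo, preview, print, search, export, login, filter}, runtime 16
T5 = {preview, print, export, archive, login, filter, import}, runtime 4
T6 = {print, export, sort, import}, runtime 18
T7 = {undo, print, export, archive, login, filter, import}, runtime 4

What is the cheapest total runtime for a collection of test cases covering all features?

T1, T3 cover every feature at runtime 4 + 8 = 12.
Any cover uses at least 2 test cases; among all covering selections none totals below 12.

12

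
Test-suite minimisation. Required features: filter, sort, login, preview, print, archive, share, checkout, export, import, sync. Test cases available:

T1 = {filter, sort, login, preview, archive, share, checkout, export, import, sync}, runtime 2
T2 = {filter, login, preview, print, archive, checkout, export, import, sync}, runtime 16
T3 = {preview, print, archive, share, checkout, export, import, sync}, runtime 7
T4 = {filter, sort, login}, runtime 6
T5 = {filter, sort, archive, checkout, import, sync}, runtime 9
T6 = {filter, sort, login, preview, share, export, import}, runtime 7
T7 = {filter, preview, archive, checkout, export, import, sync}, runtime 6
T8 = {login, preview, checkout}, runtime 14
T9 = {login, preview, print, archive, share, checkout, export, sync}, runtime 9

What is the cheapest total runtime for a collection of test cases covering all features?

T1, T3 cover every feature at runtime 2 + 7 = 9.
Any cover uses at least 2 test cases; among all covering selections none totals below 9.

9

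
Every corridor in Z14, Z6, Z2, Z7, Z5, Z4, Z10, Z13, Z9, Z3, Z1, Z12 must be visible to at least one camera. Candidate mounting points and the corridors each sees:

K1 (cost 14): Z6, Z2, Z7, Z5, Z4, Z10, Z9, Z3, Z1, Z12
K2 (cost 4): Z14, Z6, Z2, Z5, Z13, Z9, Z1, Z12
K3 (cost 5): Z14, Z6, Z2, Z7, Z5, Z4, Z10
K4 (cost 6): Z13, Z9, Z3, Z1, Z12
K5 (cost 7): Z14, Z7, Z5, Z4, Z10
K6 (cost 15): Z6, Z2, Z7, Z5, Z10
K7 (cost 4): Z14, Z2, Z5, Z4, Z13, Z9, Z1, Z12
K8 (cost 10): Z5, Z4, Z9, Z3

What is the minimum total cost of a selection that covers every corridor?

11

K3, K4 cover every corridor at cost 5 + 6 = 11.
Any cover uses at least 2 camera mounts; among all covering selections none totals below 11.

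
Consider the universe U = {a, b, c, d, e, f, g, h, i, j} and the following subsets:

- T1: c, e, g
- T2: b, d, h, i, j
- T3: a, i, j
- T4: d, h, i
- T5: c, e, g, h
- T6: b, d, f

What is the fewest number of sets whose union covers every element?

3

T3, T5, T6 together cover {a, b, c, d, e, f, g, h, i, j} — every element.
No 2 of the 6 sets cover everything (all 15 pairs fall short), so 3 is minimum.
Greedy (largest uncovered first) would take T2, T1, T3, T6 — 4 sets — but 3 suffice.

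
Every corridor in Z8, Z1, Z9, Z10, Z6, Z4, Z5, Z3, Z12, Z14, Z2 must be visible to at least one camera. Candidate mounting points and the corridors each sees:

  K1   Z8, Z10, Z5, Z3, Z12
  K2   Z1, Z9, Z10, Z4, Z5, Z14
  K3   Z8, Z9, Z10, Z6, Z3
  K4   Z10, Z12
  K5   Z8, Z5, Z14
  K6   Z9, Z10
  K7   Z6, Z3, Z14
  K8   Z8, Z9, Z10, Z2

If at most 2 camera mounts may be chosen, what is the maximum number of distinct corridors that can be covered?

Choosing K1, K2 covers {Z8, Z1, Z9, Z10, Z4, Z5, Z3, Z12, Z14} — 9 corridors.
No choice of 2 camera mounts does better; here Z6, Z2 are left uncovered.

9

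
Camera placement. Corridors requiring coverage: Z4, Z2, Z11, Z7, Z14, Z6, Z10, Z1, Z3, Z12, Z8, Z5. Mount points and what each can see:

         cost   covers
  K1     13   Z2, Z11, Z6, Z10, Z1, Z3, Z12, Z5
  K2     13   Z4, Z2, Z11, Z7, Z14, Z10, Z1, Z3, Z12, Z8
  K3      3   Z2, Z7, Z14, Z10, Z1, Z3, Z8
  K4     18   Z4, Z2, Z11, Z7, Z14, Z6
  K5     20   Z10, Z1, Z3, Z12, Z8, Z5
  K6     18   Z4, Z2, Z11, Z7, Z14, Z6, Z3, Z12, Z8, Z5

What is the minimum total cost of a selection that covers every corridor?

K3, K6 cover every corridor at cost 3 + 18 = 21.
Any cover uses at least 2 camera mounts; among all covering selections none totals below 21.

21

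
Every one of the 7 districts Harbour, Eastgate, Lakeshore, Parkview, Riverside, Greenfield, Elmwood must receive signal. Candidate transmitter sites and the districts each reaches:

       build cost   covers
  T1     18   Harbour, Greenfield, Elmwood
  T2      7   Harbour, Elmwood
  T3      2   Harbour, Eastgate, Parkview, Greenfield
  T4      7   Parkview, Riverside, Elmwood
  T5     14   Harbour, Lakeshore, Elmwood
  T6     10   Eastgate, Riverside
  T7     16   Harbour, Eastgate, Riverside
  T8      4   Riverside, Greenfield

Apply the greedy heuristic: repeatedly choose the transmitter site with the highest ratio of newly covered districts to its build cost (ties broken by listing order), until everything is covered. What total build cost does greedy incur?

Pick 1: T3 adds 4 new (Harbour, Eastgate, Parkview, Greenfield) at build cost 2 (ratio 4/2).
Pick 2: T4 adds 2 new (Riverside, Elmwood) at build cost 7 (ratio 2/7).
Pick 3: T5 adds 1 new (Lakeshore) at build cost 14 (ratio 1/14).
Greedy total build cost: 2 + 7 + 14 = 23. (The true optimum is 20, so greedy overshoots here.)

23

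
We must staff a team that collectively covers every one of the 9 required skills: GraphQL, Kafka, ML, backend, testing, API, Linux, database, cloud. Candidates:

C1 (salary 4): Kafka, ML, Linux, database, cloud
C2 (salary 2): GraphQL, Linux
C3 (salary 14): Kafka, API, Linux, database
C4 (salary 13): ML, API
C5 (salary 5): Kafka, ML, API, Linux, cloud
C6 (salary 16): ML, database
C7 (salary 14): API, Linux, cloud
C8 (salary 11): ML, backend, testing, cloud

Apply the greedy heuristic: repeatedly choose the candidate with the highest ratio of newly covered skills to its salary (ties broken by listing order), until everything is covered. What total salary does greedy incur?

22

Pick 1: C1 adds 5 new (Kafka, ML, Linux, database, cloud) at salary 4 (ratio 5/4).
Pick 2: C2 adds 1 new (GraphQL) at salary 2 (ratio 1/2).
Pick 3: C5 adds 1 new (API) at salary 5 (ratio 1/5).
Pick 4: C8 adds 2 new (backend, testing) at salary 11 (ratio 2/11).
Greedy total salary: 4 + 2 + 5 + 11 = 22.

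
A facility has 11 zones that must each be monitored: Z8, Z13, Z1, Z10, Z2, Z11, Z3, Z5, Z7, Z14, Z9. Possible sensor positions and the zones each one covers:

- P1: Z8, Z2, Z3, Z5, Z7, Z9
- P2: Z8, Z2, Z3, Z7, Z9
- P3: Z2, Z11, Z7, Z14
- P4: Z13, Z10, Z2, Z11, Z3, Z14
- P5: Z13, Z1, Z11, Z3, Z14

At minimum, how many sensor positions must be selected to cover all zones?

P1, P4, P5 together cover {Z8, Z13, Z1, Z10, Z2, Z11, Z3, Z5, Z7, Z14, Z9} — every zone.
No 2 of the 5 sensor positions cover everything (all 10 pairs fall short), so 3 is minimum.

3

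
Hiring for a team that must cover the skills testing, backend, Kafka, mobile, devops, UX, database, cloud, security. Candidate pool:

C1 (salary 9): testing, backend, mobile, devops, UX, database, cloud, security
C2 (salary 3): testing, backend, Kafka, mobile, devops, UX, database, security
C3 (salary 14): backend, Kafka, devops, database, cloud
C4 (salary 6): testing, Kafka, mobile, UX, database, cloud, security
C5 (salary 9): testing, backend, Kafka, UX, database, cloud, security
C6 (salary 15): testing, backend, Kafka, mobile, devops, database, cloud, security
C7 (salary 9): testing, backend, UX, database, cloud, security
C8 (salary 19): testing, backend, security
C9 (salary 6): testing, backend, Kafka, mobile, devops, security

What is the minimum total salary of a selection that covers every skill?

C2, C4 cover every skill at salary 3 + 6 = 9.
Any cover uses at least 2 candidates; among all covering selections none totals below 9.

9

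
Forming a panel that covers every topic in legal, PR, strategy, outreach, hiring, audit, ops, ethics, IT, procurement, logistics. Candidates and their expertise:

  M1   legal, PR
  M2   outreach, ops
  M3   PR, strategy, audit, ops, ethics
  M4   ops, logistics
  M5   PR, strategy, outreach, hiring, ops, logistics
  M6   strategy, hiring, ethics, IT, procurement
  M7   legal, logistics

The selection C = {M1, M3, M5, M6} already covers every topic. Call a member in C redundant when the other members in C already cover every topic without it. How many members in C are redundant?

0

Drop M1: legal uncovered — not redundant.
Drop M3: audit uncovered — not redundant.
Drop M5: outreach, logistics uncovered — not redundant.
Drop M6: IT, procurement uncovered — not redundant.
None of the members in C is redundant.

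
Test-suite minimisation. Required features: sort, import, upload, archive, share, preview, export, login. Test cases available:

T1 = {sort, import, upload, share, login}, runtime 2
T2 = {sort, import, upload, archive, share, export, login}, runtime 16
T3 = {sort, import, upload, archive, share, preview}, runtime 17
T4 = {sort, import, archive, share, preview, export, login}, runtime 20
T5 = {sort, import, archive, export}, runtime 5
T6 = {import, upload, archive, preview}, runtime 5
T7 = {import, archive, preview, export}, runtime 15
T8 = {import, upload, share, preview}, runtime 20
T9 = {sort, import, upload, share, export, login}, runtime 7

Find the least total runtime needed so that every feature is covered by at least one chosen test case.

12

T6, T9 cover every feature at runtime 5 + 7 = 12.
Any cover uses at least 2 test cases; among all covering selections none totals below 12.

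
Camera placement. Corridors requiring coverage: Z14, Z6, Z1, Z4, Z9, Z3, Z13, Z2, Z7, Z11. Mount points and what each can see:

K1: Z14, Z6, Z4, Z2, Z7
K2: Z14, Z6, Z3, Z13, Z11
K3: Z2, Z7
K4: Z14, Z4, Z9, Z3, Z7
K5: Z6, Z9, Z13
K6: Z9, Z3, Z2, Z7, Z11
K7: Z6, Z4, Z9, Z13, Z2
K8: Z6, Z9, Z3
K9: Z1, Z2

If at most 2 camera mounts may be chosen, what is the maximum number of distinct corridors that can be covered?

8

Choosing K1, K2 covers {Z14, Z6, Z4, Z3, Z13, Z2, Z7, Z11} — 8 corridors.
No choice of 2 camera mounts does better; here Z1, Z9 are left uncovered.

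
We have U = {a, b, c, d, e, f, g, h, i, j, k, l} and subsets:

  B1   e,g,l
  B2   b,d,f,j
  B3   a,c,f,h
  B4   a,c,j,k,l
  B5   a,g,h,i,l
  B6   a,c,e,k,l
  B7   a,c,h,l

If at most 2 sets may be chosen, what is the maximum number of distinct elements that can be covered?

Choosing B2, B5 covers {a, b, d, f, g, h, i, j, l} — 9 elements.
No choice of 2 sets does better; here c, e, k are left uncovered.

9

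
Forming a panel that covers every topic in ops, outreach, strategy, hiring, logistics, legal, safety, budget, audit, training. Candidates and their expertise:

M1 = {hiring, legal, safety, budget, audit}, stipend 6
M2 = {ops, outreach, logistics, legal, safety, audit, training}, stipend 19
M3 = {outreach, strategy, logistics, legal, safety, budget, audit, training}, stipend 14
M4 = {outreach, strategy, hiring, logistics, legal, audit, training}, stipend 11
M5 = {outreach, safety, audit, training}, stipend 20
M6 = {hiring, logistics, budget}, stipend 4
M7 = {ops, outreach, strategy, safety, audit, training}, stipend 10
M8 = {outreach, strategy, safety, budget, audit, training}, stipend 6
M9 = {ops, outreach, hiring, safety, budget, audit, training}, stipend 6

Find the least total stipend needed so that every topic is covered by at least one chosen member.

M4, M9 cover every topic at stipend 11 + 6 = 17.
Any cover uses at least 2 members; among all covering selections none totals below 17.

17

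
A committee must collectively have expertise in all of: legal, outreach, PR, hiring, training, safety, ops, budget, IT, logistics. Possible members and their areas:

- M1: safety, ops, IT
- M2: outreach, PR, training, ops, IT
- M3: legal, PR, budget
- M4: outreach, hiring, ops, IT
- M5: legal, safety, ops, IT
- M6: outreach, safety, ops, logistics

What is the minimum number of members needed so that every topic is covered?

4

M2, M3, M4, M6 together cover {legal, outreach, PR, hiring, training, safety, ops, budget, IT, logistics} — every topic.
No 3 of the 6 members cover everything (all 20 triples fall short), so 4 is minimum.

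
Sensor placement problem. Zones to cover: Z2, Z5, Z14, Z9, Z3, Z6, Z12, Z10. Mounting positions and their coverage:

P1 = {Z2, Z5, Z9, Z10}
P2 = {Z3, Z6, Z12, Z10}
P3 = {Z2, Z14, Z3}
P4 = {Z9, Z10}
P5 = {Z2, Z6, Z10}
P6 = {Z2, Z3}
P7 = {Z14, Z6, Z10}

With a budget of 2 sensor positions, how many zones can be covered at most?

7

Choosing P1, P2 covers {Z2, Z5, Z9, Z3, Z6, Z12, Z10} — 7 zones.
No choice of 2 sensor positions does better; here Z14 is left uncovered.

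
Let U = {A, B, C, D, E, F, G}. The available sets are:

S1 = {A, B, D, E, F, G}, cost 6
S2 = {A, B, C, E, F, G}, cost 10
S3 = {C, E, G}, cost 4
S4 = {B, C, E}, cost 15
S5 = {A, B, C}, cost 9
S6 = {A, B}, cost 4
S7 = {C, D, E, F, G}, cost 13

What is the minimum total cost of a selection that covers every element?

10

S1, S3 cover every element at cost 6 + 4 = 10.
Any cover uses at least 2 sets; among all covering selections none totals below 10.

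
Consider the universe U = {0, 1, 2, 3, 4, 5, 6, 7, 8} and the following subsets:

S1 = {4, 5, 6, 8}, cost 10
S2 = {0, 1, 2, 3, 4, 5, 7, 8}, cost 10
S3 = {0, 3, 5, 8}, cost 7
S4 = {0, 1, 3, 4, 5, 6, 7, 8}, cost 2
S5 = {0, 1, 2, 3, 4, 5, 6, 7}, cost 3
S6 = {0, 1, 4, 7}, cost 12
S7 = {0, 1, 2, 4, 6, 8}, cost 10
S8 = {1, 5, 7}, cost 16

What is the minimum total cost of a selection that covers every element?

S4, S5 cover every element at cost 2 + 3 = 5.
Any cover uses at least 2 sets; among all covering selections none totals below 5.

5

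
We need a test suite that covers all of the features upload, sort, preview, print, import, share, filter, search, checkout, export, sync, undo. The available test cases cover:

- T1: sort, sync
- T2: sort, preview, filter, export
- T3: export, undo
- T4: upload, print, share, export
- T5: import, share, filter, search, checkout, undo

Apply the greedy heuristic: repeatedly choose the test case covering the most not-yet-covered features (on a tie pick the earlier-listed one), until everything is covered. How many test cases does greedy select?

4

Pick 1: T5 covers 6 new features (import, share, filter, search, checkout, undo).
Pick 2: T2 covers 3 new features (sort, preview, export).
Pick 3: T4 covers 2 new features (upload, print).
Pick 4: T1 covers 1 new features (sync).
Greedy uses 4 test cases.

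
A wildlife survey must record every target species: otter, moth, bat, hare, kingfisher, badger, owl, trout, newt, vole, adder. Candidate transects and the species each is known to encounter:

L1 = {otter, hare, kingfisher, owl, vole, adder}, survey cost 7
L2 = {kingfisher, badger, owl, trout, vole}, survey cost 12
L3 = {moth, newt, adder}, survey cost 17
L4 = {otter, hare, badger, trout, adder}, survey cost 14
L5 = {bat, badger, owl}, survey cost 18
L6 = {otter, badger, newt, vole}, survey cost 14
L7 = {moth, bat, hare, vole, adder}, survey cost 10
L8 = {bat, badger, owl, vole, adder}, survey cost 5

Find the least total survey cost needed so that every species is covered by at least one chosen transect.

36

L2, L6, L7 cover every species at survey cost 12 + 14 + 10 = 36.
Any cover uses at least 3 transects; among all covering selections none totals below 36.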